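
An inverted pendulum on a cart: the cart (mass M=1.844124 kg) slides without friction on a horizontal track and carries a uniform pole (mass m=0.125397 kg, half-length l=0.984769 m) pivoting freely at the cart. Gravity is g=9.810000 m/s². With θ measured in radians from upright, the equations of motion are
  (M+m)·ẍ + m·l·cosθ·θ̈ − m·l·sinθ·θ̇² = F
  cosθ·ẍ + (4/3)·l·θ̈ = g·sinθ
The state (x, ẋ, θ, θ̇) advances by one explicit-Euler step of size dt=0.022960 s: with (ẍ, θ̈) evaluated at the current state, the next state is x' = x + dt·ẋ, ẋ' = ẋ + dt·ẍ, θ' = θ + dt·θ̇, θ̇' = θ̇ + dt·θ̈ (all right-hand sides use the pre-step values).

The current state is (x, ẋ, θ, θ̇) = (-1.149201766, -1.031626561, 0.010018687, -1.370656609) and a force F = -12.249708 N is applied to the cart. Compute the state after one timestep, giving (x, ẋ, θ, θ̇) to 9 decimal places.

sinθ=0.010018519, cosθ=0.999949813
temp = (F + m·l·θ̇²·sinθ)/(M+m) = (-12.249708 + 0.002324248)/1.969521 = -6.218458068
θ̈ = (g·sinθ − cosθ·temp)/(l·(4/3 − m·cos²θ/(M+m))) = 5.051798005
ẍ = temp − m·l·θ̈·cosθ/(M+m) = -6.535185063
Euler: x'=-1.149201766+0.022960·-1.031626561=-1.172887912, ẋ'=-1.031626561+0.022960·-6.535185063=-1.181674410
       θ'=0.010018687+0.022960·-1.370656609=-0.021451589, θ̇'=-1.370656609+0.022960·5.051798005=-1.254667327

(-1.172887912, -1.181674410, -0.021451589, -1.254667327)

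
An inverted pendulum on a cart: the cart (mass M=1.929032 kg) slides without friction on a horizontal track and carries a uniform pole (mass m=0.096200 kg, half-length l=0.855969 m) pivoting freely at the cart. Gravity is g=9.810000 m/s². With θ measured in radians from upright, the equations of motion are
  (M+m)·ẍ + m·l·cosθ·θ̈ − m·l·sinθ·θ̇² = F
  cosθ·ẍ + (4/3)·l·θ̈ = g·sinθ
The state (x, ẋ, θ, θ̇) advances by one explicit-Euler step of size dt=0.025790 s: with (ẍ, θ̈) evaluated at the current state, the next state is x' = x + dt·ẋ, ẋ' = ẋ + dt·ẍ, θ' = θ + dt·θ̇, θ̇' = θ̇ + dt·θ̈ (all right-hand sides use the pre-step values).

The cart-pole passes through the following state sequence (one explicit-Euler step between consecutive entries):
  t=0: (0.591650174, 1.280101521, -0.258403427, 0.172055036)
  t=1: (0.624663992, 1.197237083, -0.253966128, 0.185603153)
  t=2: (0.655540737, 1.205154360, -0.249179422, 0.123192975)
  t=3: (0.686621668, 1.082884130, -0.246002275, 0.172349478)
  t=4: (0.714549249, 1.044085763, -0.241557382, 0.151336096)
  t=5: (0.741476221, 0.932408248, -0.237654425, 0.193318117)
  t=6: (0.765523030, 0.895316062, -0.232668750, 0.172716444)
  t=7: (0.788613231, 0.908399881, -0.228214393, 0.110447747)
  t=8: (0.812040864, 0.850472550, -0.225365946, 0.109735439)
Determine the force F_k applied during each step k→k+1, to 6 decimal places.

step 0→1:
  ẍ = (ẋ'−ẋ)/dt = (1.197237083−1.280101521)/0.025790 = -3.213045
  θ̈ = (θ̇'−θ̇)/dt = (0.185603153−0.172055036)/0.025790 = 0.525324
  sinθ=-0.255537, cosθ=0.966799
  F = (M+m)·ẍ + m·l·cosθ·θ̈ − m·l·sinθ·θ̇² = -6.507162 + 0.041821 − -0.000623 = -6.464718
step 1→2:
  ẍ = (ẋ'−ẋ)/dt = (1.205154360−1.197237083)/0.025790 = 0.306990
  θ̈ = (θ̇'−θ̇)/dt = (0.123192975−0.185603153)/0.025790 = -2.419937
  sinθ=-0.251245, cosθ=0.967924
  F = (M+m)·ẍ + m·l·cosθ·θ̈ − m·l·sinθ·θ̇² = 0.621726 + -0.192876 − -0.000713 = 0.429563
step 2→3:
  ẍ = (ẋ'−ẋ)/dt = (1.082884130−1.205154360)/0.025790 = -4.740994
  θ̈ = (θ̇'−θ̇)/dt = (0.172349478−0.123192975)/0.025790 = 1.906030
  sinθ=-0.246609, cosθ=0.969115
  F = (M+m)·ẍ + m·l·cosθ·θ̈ − m·l·sinθ·θ̇² = -9.601612 + 0.152103 − -0.000308 = -9.449201
step 3→4:
  ẍ = (ẋ'−ẋ)/dt = (1.044085763−1.082884130)/0.025790 = -1.504396
  θ̈ = (θ̇'−θ̇)/dt = (0.151336096−0.172349478)/0.025790 = -0.814788
  sinθ=-0.243529, cosθ=0.969894
  F = (M+m)·ẍ + m·l·cosθ·θ̈ − m·l·sinθ·θ̇² = -3.046751 + -0.065073 − -0.000596 = -3.111228
step 4→5:
  ẍ = (ẋ'−ẋ)/dt = (0.932408248−1.044085763)/0.025790 = -4.330264
  θ̈ = (θ̇'−θ̇)/dt = (0.193318117−0.151336096)/0.025790 = 1.627841
  sinθ=-0.239215, cosθ=0.970967
  F = (M+m)·ẍ + m·l·cosθ·θ̈ − m·l·sinθ·θ̇² = -8.769790 + 0.130152 − -0.000451 = -8.639187
step 5→6:
  ẍ = (ẋ'−ẋ)/dt = (0.895316062−0.932408248)/0.025790 = -1.438239
  θ̈ = (θ̇'−θ̇)/dt = (0.172716444−0.193318117)/0.025790 = -0.798824
  sinθ=-0.235424, cosθ=0.971893
  F = (M+m)·ẍ + m·l·cosθ·θ̈ − m·l·sinθ·θ̇² = -2.912768 + -0.063930 − -0.000724 = -2.975973
step 6→7:
  ẍ = (ẋ'−ẋ)/dt = (0.908399881−0.895316062)/0.025790 = 0.507321
  θ̈ = (θ̇'−θ̇)/dt = (0.110447747−0.172716444)/0.025790 = -2.414451
  sinθ=-0.230575, cosθ=0.973055
  F = (M+m)·ẍ + m·l·cosθ·θ̈ − m·l·sinθ·θ̇² = 1.027444 + -0.193459 − -0.000566 = 0.834551
step 7→8:
  ẍ = (ẋ'−ẋ)/dt = (0.850472550−0.908399881)/0.025790 = -2.246116
  θ̈ = (θ̇'−θ̇)/dt = (0.109735439−0.110447747)/0.025790 = -0.027620
  sinθ=-0.226239, cosθ=0.974072
  F = (M+m)·ẍ + m·l·cosθ·θ̈ − m·l·sinθ·θ̇² = -4.548906 + -0.002215 − -0.000227 = -4.550894

F_0 = -6.464718 N
F_1 = 0.429563 N
F_2 = -9.449201 N
F_3 = -3.111228 N
F_4 = -8.639187 N
F_5 = -2.975973 N
F_6 = 0.834551 N
F_7 = -4.550894 N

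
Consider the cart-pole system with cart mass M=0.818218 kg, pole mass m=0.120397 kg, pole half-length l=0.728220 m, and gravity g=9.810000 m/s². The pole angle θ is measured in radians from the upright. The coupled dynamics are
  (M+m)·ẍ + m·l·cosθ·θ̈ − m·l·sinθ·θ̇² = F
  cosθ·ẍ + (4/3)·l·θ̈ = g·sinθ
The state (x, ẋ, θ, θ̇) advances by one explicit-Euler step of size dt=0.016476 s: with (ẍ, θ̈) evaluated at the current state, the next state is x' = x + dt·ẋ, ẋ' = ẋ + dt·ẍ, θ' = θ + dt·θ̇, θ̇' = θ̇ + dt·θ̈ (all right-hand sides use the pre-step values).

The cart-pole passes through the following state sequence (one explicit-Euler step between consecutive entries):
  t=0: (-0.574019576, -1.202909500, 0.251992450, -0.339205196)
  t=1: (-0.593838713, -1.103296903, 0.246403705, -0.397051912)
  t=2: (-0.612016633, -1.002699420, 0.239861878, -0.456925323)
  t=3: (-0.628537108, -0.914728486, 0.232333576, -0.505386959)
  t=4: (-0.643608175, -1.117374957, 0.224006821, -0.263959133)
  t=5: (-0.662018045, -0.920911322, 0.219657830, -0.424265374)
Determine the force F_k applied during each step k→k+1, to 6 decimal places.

F_0 = 5.374173 N
F_1 = 5.418541 N
F_2 = 4.756733 N
F_3 = -10.299429 N
F_4 = 10.359164 N

step 0→1:
  ẍ = (ẋ'−ẋ)/dt = (-1.103296903−-1.202909500)/0.016476 = 6.045921
  θ̈ = (θ̇'−θ̇)/dt = (-0.397051912−-0.339205196)/0.016476 = -3.510968
  sinθ=0.249334, cosθ=0.968418
  F = (M+m)·ẍ + m·l·cosθ·θ̈ − m·l·sinθ·θ̇² = 5.674792 + -0.298104 − 0.002515 = 5.374173
step 1→2:
  ẍ = (ẋ'−ẋ)/dt = (-1.002699420−-1.103296903)/0.016476 = 6.105698
  θ̈ = (θ̇'−θ̇)/dt = (-0.456925323−-0.397051912)/0.016476 = -3.633977
  sinθ=0.243918, cosθ=0.969796
  F = (M+m)·ẍ + m·l·cosθ·θ̈ − m·l·sinθ·θ̇² = 5.730900 + -0.308987 − 0.003371 = 5.418541
step 2→3:
  ẍ = (ẋ'−ẋ)/dt = (-0.914728486−-1.002699420)/0.016476 = 5.339338
  θ̈ = (θ̇'−θ̇)/dt = (-0.505386959−-0.456925323)/0.016476 = -2.941347
  sinθ=0.237568, cosθ=0.971371
  F = (M+m)·ẍ + m·l·cosθ·θ̈ − m·l·sinθ·θ̇² = 5.011583 + -0.250501 − 0.004349 = 4.756733
step 3→4:
  ẍ = (ẋ'−ẋ)/dt = (-1.117374957−-0.914728486)/0.016476 = -12.299494
  θ̈ = (θ̇'−θ̇)/dt = (-0.263959133−-0.505386959)/0.016476 = 14.653303
  sinθ=0.230249, cosθ=0.973132
  F = (M+m)·ẍ + m·l·cosθ·θ̈ − m·l·sinθ·θ̇² = -11.544490 + 1.250217 − 0.005156 = -10.299429
step 4→5:
  ẍ = (ẋ'−ẋ)/dt = (-0.920911322−-1.117374957)/0.016476 = 11.924231
  θ̈ = (θ̇'−θ̇)/dt = (-0.424265374−-0.263959133)/0.016476 = -9.729682
  sinθ=0.222138, cosθ=0.975015
  F = (M+m)·ẍ + m·l·cosθ·θ̈ − m·l·sinθ·θ̇² = 11.192262 + -0.831741 − 0.001357 = 10.359164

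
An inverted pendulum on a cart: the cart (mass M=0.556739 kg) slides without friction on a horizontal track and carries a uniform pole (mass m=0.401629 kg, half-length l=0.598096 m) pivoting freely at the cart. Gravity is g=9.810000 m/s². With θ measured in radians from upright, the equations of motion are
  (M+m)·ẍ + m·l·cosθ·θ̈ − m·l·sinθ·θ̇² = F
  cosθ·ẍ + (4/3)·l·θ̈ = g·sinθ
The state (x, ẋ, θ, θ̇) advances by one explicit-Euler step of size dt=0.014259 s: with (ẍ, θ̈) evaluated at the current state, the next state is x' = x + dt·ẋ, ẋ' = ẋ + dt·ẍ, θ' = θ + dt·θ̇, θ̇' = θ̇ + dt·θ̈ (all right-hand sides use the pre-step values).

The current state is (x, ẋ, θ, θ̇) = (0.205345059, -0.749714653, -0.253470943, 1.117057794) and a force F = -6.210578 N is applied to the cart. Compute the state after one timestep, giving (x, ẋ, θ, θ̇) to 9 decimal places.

sinθ=-0.250765502, cosθ=0.968047862
temp = (F + m·l·θ̇²·sinθ)/(M+m) = (-6.210578 + -0.075164892)/0.958368 = -6.558798804
θ̈ = (g·sinθ − cosθ·temp)/(l·(4/3 − m·cos²θ/(M+m))) = 6.913247077
ẍ = temp − m·l·θ̈·cosθ/(M+m) = -8.236221699
Euler: x'=0.205345059+0.014259·-0.749714653=0.194654878, ẋ'=-0.749714653+0.014259·-8.236221699=-0.867154938
       θ'=-0.253470943+0.014259·1.117057794=-0.237542816, θ̇'=1.117057794+0.014259·6.913247077=1.215633784

(0.194654878, -0.867154938, -0.237542816, 1.215633784)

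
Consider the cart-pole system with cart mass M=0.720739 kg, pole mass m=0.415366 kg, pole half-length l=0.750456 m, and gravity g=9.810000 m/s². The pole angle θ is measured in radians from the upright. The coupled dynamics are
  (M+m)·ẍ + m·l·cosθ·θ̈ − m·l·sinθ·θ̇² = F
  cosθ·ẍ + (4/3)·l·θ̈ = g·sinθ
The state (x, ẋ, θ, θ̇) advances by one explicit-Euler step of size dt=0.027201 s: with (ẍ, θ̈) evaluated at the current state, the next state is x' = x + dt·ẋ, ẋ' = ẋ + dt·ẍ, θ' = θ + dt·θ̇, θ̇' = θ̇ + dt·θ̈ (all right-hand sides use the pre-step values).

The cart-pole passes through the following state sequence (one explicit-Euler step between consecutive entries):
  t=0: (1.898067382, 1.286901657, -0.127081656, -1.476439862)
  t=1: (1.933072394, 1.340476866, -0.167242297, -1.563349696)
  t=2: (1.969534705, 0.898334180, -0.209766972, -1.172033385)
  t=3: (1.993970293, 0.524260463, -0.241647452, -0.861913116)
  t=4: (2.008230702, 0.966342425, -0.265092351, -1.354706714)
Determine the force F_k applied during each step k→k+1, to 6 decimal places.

step 0→1:
  ẍ = (ẋ'−ẋ)/dt = (1.340476866−1.286901657)/0.027201 = 1.969604
  θ̈ = (θ̇'−θ̇)/dt = (-1.563349696−-1.476439862)/0.027201 = -3.195097
  sinθ=-0.126740, cosθ=0.991936
  F = (M+m)·ẍ + m·l·cosθ·θ̈ − m·l·sinθ·θ̇² = 2.237677 + -0.987925 − -0.086119 = 1.335872
step 1→2:
  ẍ = (ẋ'−ẋ)/dt = (0.898334180−1.340476866)/0.027201 = -16.254648
  θ̈ = (θ̇'−θ̇)/dt = (-1.172033385−-1.563349696)/0.027201 = 14.386100
  sinθ=-0.166464, cosθ=0.986048
  F = (M+m)·ẍ + m·l·cosθ·θ̈ − m·l·sinθ·θ̇² = -18.466987 + 4.421780 − -0.126820 = -13.918387
step 2→3:
  ẍ = (ẋ'−ẋ)/dt = (0.524260463−0.898334180)/0.027201 = -13.752205
  θ̈ = (θ̇'−θ̇)/dt = (-0.861913116−-1.172033385)/0.027201 = 11.401061
  sinθ=-0.208232, cosθ=0.978079
  F = (M+m)·ẍ + m·l·cosθ·θ̈ − m·l·sinθ·θ̇² = -15.623948 + 3.475967 − -0.089163 = -12.058819
step 3→4:
  ẍ = (ẋ'−ẋ)/dt = (0.966342425−0.524260463)/0.027201 = 16.252416
  θ̈ = (θ̇'−θ̇)/dt = (-1.354706714−-0.861913116)/0.027201 = -18.116746
  sinθ=-0.239303, cosθ=0.970945
  F = (M+m)·ẍ + m·l·cosθ·θ̈ − m·l·sinθ·θ̇² = 18.464451 + -5.483161 − -0.055415 = 13.036705

F_0 = 1.335872 N
F_1 = -13.918387 N
F_2 = -12.058819 N
F_3 = 13.036705 N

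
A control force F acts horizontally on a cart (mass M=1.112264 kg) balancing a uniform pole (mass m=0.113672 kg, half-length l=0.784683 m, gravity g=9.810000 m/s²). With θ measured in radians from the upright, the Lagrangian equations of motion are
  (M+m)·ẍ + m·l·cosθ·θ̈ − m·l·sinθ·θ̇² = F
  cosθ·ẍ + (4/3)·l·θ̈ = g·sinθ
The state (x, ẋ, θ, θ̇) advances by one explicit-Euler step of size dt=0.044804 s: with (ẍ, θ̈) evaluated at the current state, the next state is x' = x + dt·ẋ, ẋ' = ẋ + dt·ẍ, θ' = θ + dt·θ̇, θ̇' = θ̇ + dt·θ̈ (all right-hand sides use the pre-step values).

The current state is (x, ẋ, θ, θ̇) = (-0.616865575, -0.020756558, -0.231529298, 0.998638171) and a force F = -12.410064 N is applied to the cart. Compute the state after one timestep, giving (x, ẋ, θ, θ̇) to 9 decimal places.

(-0.617795552, -0.499781984, -0.186786313, 1.347874795)

sinθ=-0.229466282, cosθ=0.973316611
temp = (F + m·l·θ̇²·sinθ)/(M+m) = (-12.410064 + -0.020411877)/1.225936 = -10.139579780
θ̈ = (g·sinθ − cosθ·temp)/(l·(4/3 − m·cos²θ/(M+m))) = 7.794764404
ẍ = temp − m·l·θ̈·cosθ/(M+m) = -10.691577235
Euler: x'=-0.616865575+0.044804·-0.020756558=-0.617795552, ẋ'=-0.020756558+0.044804·-10.691577235=-0.499781984
       θ'=-0.231529298+0.044804·0.998638171=-0.186786313, θ̇'=0.998638171+0.044804·7.794764404=1.347874795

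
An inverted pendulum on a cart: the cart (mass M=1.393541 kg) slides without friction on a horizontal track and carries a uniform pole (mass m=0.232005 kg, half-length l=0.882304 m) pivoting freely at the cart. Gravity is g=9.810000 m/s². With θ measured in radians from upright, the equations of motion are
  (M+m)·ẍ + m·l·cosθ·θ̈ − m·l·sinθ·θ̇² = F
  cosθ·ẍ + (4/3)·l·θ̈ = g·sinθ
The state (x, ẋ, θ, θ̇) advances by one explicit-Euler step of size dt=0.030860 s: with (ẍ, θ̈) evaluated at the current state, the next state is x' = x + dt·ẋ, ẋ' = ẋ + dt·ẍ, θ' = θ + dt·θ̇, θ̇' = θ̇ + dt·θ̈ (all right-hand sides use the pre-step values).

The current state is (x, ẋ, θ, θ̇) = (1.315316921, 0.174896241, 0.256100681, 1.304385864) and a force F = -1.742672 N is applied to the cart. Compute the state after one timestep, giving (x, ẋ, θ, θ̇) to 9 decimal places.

(1.320714219, 0.131165824, 0.296354029, 1.405533370)

sinθ=0.253310344, cosθ=0.967385068
temp = (F + m·l·θ̇²·sinθ)/(M+m) = (-1.742672 + 0.088222769)/1.625546 = -1.017780629
θ̈ = (g·sinθ − cosθ·temp)/(l·(4/3 − m·cos²θ/(M+m))) = 3.277624944
ẍ = temp − m·l·θ̈·cosθ/(M+m) = -1.417058246
Euler: x'=1.315316921+0.030860·0.174896241=1.320714219, ẋ'=0.174896241+0.030860·-1.417058246=0.131165824
       θ'=0.256100681+0.030860·1.304385864=0.296354029, θ̇'=1.304385864+0.030860·3.277624944=1.405533370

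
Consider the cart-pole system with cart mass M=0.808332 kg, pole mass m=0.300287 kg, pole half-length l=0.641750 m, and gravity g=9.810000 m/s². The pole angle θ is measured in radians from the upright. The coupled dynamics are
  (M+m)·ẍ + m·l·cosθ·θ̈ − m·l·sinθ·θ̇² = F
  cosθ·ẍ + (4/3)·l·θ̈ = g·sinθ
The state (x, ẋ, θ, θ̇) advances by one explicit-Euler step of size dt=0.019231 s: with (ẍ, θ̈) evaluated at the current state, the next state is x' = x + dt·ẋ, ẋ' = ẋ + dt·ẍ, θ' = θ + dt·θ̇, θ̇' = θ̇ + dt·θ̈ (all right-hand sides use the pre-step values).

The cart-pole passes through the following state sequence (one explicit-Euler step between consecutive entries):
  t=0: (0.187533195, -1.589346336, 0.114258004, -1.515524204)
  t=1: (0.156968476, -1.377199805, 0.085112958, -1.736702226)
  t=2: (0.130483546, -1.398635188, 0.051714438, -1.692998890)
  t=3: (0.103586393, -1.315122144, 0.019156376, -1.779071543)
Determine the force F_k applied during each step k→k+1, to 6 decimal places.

step 0→1:
  ẍ = (ẋ'−ẋ)/dt = (-1.377199805−-1.589346336)/0.019231 = 11.031487
  θ̈ = (θ̇'−θ̇)/dt = (-1.736702226−-1.515524204)/0.019231 = -11.501119
  sinθ=0.114010, cosθ=0.993480
  F = (M+m)·ẍ + m·l·cosθ·θ̈ − m·l·sinθ·θ̇² = 12.229716 + -2.201920 − 0.050463 = 9.977334
step 1→2:
  ẍ = (ẋ'−ẋ)/dt = (-1.398635188−-1.377199805)/0.019231 = -1.114627
  θ̈ = (θ̇'−θ̇)/dt = (-1.692998890−-1.736702226)/0.019231 = 2.272546
  sinθ=0.085010, cosθ=0.996380
  F = (M+m)·ẍ + m·l·cosθ·θ̈ − m·l·sinθ·θ̇² = -1.235696 + 0.436355 − 0.049411 = -0.848752
step 2→3:
  ẍ = (ẋ'−ẋ)/dt = (-1.315122144−-1.398635188)/0.019231 = 4.342626
  θ̈ = (θ̇'−θ̇)/dt = (-1.779071543−-1.692998890)/0.019231 = -4.475724
  sinθ=0.051691, cosθ=0.998663
  F = (M+m)·ẍ + m·l·cosθ·θ̈ − m·l·sinθ·θ̇² = 4.814318 + -0.861360 − 0.028552 = 3.924406

F_0 = 9.977334 N
F_1 = -0.848752 N
F_2 = 3.924406 N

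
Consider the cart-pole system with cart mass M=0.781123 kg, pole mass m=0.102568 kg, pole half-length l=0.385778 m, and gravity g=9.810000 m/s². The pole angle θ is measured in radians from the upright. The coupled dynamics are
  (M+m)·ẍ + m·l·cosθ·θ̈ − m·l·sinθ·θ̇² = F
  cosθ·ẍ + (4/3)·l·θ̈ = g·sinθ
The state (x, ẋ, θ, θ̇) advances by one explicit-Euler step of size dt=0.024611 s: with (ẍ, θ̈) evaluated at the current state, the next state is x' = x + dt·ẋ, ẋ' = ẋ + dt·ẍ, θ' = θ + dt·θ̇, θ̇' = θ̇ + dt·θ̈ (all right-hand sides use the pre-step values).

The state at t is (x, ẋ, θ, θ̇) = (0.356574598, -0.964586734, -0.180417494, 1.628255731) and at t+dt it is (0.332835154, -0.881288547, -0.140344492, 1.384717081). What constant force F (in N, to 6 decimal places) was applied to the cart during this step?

ẍ = (ẋ'−ẋ)/dt = (-0.881288547−-0.964586734)/0.024611 = 3.384592
θ̈ = (θ̇'−θ̇)/dt = (1.384717081−1.628255731)/0.024611 = -9.895520
sinθ=-0.179440, cosθ=0.983769
F = (M+m)·ẍ + m·l·cosθ·θ̈ − m·l·sinθ·θ̇² = 2.990933 + -0.385195 − -0.018824 = 2.624562

F = 2.624562 N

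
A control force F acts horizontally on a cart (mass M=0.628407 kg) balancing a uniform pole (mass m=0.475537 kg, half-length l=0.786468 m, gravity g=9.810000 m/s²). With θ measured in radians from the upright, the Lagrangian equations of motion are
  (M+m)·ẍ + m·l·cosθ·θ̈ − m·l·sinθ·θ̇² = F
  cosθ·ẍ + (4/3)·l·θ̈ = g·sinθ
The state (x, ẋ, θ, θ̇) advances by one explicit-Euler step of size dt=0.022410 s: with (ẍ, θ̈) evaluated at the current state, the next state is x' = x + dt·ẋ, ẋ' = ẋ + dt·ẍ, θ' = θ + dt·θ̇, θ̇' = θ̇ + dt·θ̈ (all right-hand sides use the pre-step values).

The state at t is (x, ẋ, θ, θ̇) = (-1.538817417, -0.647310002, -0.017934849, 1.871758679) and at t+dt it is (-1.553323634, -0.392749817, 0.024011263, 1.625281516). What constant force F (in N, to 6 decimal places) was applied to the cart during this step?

F = 8.450713 N

ẍ = (ẋ'−ẋ)/dt = (-0.392749817−-0.647310002)/0.022410 = 11.359223
θ̈ = (θ̇'−θ̇)/dt = (1.625281516−1.871758679)/0.022410 = -10.998535
sinθ=-0.017934, cosθ=0.999839
F = (M+m)·ẍ + m·l·cosθ·θ̈ − m·l·sinθ·θ̇² = 12.539946 + -4.112731 − -0.023498 = 8.450713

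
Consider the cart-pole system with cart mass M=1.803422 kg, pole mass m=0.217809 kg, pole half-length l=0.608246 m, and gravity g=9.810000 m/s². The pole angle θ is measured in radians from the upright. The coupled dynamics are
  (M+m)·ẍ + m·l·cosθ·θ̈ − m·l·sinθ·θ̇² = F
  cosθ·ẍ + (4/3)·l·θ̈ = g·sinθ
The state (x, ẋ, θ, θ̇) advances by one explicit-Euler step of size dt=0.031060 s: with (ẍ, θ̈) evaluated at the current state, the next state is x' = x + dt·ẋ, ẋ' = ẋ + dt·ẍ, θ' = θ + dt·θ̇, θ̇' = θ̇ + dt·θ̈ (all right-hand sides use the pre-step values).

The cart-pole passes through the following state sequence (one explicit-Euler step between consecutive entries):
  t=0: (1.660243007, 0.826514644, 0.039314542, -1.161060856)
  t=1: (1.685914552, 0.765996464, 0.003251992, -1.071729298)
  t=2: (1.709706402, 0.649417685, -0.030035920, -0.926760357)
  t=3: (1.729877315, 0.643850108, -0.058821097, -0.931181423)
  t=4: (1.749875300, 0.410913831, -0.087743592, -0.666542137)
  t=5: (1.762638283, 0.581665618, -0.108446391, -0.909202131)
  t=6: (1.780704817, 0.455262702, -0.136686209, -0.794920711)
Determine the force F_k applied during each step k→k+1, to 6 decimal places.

step 0→1:
  ẍ = (ẋ'−ẋ)/dt = (0.765996464−0.826514644)/0.031060 = -1.948428
  θ̈ = (θ̇'−θ̇)/dt = (-1.071729298−-1.161060856)/0.031060 = 2.876097
  sinθ=0.039304, cosθ=0.999227
  F = (M+m)·ẍ + m·l·cosθ·θ̈ − m·l·sinθ·θ̇² = -3.938224 + 0.380735 − 0.007020 = -3.564508
step 1→2:
  ẍ = (ẋ'−ẋ)/dt = (0.649417685−0.765996464)/0.031060 = -3.753341
  θ̈ = (θ̇'−θ̇)/dt = (-0.926760357−-1.071729298)/0.031060 = 4.667384
  sinθ=0.003252, cosθ=0.999995
  F = (M+m)·ẍ + m·l·cosθ·θ̈ − m·l·sinθ·θ̇² = -7.586370 + 0.618339 − 0.000495 = -6.968526
step 2→3:
  ẍ = (ẋ'−ẋ)/dt = (0.643850108−0.649417685)/0.031060 = -0.179252
  θ̈ = (θ̇'−θ̇)/dt = (-0.931181423−-0.926760357)/0.031060 = -0.142340
  sinθ=-0.030031, cosθ=0.999549
  F = (M+m)·ẍ + m·l·cosθ·θ̈ − m·l·sinθ·θ̇² = -0.362310 + -0.018849 − -0.003417 = -0.377742
step 3→4:
  ẍ = (ẋ'−ẋ)/dt = (0.410913831−0.643850108)/0.031060 = -7.499558
  θ̈ = (θ̇'−θ̇)/dt = (-0.666542137−-0.931181423)/0.031060 = 8.520260
  sinθ=-0.058787, cosθ=0.998271
  F = (M+m)·ẍ + m·l·cosθ·θ̈ − m·l·sinθ·θ̇² = -15.158339 + 1.126824 − -0.006753 = -14.024762
step 4→5:
  ẍ = (ẋ'−ẋ)/dt = (0.581665618−0.410913831)/0.031060 = 5.497482
  θ̈ = (θ̇'−θ̇)/dt = (-0.909202131−-0.666542137)/0.031060 = -7.812621
  sinθ=-0.087631, cosθ=0.996153
  F = (M+m)·ẍ + m·l·cosθ·θ̈ − m·l·sinθ·θ̇² = 11.111681 + -1.031046 − -0.005158 = 10.085793
step 5→6:
  ẍ = (ẋ'−ẋ)/dt = (0.455262702−0.581665618)/0.031060 = -4.069637
  θ̈ = (θ̇'−θ̇)/dt = (-0.794920711−-0.909202131)/0.031060 = 3.679376
  sinθ=-0.108234, cosθ=0.994125
  F = (M+m)·ẍ + m·l·cosθ·θ̈ − m·l·sinθ·θ̇² = -8.225676 + 0.484586 − -0.011853 = -7.729237

F_0 = -3.564508 N
F_1 = -6.968526 N
F_2 = -0.377742 N
F_3 = -14.024762 N
F_4 = 10.085793 N
F_5 = -7.729237 N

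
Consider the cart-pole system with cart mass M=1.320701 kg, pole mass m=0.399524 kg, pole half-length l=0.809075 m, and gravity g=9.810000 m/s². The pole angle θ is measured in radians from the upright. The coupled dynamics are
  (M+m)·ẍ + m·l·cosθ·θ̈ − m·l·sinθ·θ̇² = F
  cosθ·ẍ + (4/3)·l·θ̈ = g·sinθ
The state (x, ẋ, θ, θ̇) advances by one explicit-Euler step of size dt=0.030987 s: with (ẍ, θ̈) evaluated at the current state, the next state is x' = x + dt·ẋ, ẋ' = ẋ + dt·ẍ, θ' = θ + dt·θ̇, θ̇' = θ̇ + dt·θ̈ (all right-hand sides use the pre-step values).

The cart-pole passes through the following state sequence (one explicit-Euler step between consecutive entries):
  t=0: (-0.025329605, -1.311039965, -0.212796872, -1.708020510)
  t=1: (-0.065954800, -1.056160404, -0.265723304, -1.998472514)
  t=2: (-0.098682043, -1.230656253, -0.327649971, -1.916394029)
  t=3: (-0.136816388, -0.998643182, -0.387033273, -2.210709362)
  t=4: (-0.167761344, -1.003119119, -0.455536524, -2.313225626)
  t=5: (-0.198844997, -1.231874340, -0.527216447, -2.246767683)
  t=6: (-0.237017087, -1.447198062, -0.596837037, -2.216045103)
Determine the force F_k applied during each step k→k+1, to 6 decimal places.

step 0→1:
  ẍ = (ẋ'−ẋ)/dt = (-1.056160404−-1.311039965)/0.030987 = 8.225371
  θ̈ = (θ̇'−θ̇)/dt = (-1.998472514−-1.708020510)/0.030987 = -9.373350
  sinθ=-0.211195, cosθ=0.977444
  F = (M+m)·ẍ + m·l·cosθ·θ̈ − m·l·sinθ·θ̇² = 14.149488 + -2.961545 − -0.199159 = 11.387102
step 1→2:
  ẍ = (ẋ'−ẋ)/dt = (-1.230656253−-1.056160404)/0.030987 = -5.631260
  θ̈ = (θ̇'−θ̇)/dt = (-1.916394029−-1.998472514)/0.030987 = 2.648804
  sinθ=-0.262607, cosθ=0.964903
  F = (M+m)·ẍ + m·l·cosθ·θ̈ − m·l·sinθ·θ̇² = -9.687034 + 0.826162 − -0.339027 = -8.521845
step 2→3:
  ẍ = (ẋ'−ẋ)/dt = (-0.998643182−-1.230656253)/0.030987 = 7.487432
  θ̈ = (θ̇'−θ̇)/dt = (-2.210709362−-1.916394029)/0.030987 = -9.498026
  sinθ=-0.321819, cosθ=0.946801
  F = (M+m)·ẍ + m·l·cosθ·θ̈ − m·l·sinθ·θ̇² = 12.880069 + -2.906858 − -0.382044 = 10.355254
step 3→4:
  ẍ = (ẋ'−ẋ)/dt = (-1.003119119−-0.998643182)/0.030987 = -0.144446
  θ̈ = (θ̇'−θ̇)/dt = (-2.313225626−-2.210709362)/0.030987 = -3.308364
  sinθ=-0.377443, cosθ=0.926033
  F = (M+m)·ẍ + m·l·cosθ·θ̈ − m·l·sinθ·θ̇² = -0.248479 + -0.990310 − -0.596274 = -0.642515
step 4→5:
  ẍ = (ẋ'−ẋ)/dt = (-1.231874340−-1.003119119)/0.030987 = -7.382296
  θ̈ = (θ̇'−θ̇)/dt = (-2.246767683−-2.313225626)/0.030987 = 2.144704
  sinθ=-0.439944, cosθ=0.898025
  F = (M+m)·ẍ + m·l·cosθ·θ̈ − m·l·sinθ·θ̇² = -12.699211 + 0.622569 − -0.760966 = -11.315676
step 5→6:
  ẍ = (ẋ'−ẋ)/dt = (-1.447198062−-1.231874340)/0.030987 = -6.948841
  θ̈ = (θ̇'−θ̇)/dt = (-2.216045103−-2.246767683)/0.030987 = 0.991467
  sinθ=-0.503130, cosθ=0.864211
  F = (M+m)·ẍ + m·l·cosθ·θ̈ − m·l·sinθ·θ̇² = -11.953569 + 0.276968 − -0.820971 = -10.855630

F_0 = 11.387102 N
F_1 = -8.521845 N
F_2 = 10.355254 N
F_3 = -0.642515 N
F_4 = -11.315676 N
F_5 = -10.855630 N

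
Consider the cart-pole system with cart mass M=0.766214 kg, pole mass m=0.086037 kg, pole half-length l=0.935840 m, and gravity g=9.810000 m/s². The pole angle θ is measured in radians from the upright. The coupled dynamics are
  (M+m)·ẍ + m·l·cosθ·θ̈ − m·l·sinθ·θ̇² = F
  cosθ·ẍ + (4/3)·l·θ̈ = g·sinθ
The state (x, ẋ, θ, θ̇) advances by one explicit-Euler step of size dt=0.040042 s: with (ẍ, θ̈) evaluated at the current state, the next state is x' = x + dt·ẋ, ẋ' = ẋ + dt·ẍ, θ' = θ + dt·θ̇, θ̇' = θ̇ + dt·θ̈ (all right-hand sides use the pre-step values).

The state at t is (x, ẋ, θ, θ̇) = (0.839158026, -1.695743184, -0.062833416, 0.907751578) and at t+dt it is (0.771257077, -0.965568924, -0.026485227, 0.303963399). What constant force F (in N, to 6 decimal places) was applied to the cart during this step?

ẍ = (ẋ'−ẋ)/dt = (-0.965568924−-1.695743184)/0.040042 = 18.235210
θ̈ = (θ̇'−θ̇)/dt = (0.303963399−0.907751578)/0.040042 = -15.078872
sinθ=-0.062792, cosθ=0.998027
F = (M+m)·ẍ + m·l·cosθ·θ̈ − m·l·sinθ·θ̇² = 15.540976 + -1.211708 − -0.004166 = 14.333434

F = 14.333434 N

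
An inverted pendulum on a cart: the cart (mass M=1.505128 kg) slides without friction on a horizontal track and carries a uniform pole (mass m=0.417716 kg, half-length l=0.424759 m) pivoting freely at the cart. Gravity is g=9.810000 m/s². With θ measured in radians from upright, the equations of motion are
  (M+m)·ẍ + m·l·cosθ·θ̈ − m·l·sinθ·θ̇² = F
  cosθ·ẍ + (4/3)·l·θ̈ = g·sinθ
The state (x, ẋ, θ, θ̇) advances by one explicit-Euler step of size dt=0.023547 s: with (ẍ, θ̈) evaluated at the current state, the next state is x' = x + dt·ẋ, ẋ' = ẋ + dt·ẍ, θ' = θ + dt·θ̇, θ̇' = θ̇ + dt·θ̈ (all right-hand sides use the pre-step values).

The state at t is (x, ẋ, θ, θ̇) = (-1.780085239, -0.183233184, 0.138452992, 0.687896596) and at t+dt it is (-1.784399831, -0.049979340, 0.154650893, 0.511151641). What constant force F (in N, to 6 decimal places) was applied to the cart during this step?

ẍ = (ẋ'−ẋ)/dt = (-0.049979340−-0.183233184)/0.023547 = 5.659058
θ̈ = (θ̇'−θ̇)/dt = (0.511151641−0.687896596)/0.023547 = -7.506050
sinθ=0.138011, cosθ=0.990431
F = (M+m)·ẍ + m·l·cosθ·θ̈ − m·l·sinθ·θ̇² = 10.881486 + -1.319044 − 0.011587 = 9.550855

F = 9.550855 N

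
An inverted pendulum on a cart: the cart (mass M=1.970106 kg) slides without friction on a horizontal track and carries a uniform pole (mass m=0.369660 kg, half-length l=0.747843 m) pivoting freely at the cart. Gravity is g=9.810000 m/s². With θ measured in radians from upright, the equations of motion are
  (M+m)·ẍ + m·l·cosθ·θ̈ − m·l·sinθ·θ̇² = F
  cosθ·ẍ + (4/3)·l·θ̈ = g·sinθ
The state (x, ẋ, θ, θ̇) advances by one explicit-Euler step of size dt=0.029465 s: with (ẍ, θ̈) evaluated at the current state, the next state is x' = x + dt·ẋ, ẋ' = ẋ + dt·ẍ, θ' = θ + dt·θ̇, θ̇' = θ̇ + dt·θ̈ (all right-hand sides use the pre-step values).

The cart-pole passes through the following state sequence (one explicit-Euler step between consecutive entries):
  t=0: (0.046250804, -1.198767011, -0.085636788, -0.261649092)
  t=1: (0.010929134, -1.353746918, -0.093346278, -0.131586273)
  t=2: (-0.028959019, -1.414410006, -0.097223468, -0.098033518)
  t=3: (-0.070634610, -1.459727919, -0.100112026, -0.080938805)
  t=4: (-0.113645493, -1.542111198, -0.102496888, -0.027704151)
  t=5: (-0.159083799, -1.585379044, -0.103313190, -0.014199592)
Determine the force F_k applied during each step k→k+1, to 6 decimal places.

F_0 = -11.089266 N
F_1 = -4.503278 N
F_2 = -3.438732 N
F_3 = -6.044777 N
F_4 = -3.309767 N

step 0→1:
  ẍ = (ẋ'−ẋ)/dt = (-1.353746918−-1.198767011)/0.029465 = -5.259797
  θ̈ = (θ̇'−θ̇)/dt = (-0.131586273−-0.261649092)/0.029465 = 4.414146
  sinθ=-0.085532, cosθ=0.996335
  F = (M+m)·ẍ + m·l·cosθ·θ̈ − m·l·sinθ·θ̇² = -12.306693 + 1.215809 − -0.001619 = -11.089266
step 1→2:
  ẍ = (ẋ'−ẋ)/dt = (-1.414410006−-1.353746918)/0.029465 = -2.058819
  θ̈ = (θ̇'−θ̇)/dt = (-0.098033518−-0.131586273)/0.029465 = 1.138733
  sinθ=-0.093211, cosθ=0.995646
  F = (M+m)·ẍ + m·l·cosθ·θ̈ − m·l·sinθ·θ̇² = -4.817154 + 0.313429 − -0.000446 = -4.503278
step 2→3:
  ẍ = (ẋ'−ẋ)/dt = (-1.459727919−-1.414410006)/0.029465 = -1.538025
  θ̈ = (θ̇'−θ̇)/dt = (-0.080938805−-0.098033518)/0.029465 = 0.580170
  sinθ=-0.097070, cosθ=0.995278
  F = (M+m)·ẍ + m·l·cosθ·θ̈ − m·l·sinθ·θ̇² = -3.598619 + 0.159629 − -0.000258 = -3.438732
step 3→4:
  ẍ = (ẋ'−ẋ)/dt = (-1.542111198−-1.459727919)/0.029465 = -2.795971
  θ̈ = (θ̇'−θ̇)/dt = (-0.027704151−-0.080938805)/0.029465 = 1.806708
  sinθ=-0.099945, cosθ=0.994993
  F = (M+m)·ẍ + m·l·cosθ·θ̈ − m·l·sinθ·θ̇² = -6.541917 + 0.496959 − -0.000181 = -6.044777
step 4→5:
  ẍ = (ẋ'−ẋ)/dt = (-1.585379044−-1.542111198)/0.029465 = -1.468449
  θ̈ = (θ̇'−θ̇)/dt = (-0.014199592−-0.027704151)/0.029465 = 0.458325
  sinθ=-0.102318, cosθ=0.994752
  F = (M+m)·ẍ + m·l·cosθ·θ̈ − m·l·sinθ·θ̇² = -3.435827 + 0.126038 − -0.000022 = -3.309767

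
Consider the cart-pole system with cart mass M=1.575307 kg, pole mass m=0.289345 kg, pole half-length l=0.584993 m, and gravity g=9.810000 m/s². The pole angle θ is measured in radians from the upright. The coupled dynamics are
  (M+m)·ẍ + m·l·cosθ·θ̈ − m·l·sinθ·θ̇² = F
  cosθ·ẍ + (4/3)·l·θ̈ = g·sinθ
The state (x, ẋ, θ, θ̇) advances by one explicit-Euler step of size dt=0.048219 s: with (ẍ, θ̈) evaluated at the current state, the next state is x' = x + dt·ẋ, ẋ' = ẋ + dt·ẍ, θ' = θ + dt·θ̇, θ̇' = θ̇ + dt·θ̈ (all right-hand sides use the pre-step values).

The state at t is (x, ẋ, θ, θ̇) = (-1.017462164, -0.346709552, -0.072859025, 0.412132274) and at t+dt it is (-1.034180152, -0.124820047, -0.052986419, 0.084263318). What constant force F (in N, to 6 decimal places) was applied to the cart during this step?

ẍ = (ẋ'−ẋ)/dt = (-0.124820047−-0.346709552)/0.048219 = 4.601703
θ̈ = (θ̇'−θ̇)/dt = (0.084263318−0.412132274)/0.048219 = -6.799580
sinθ=-0.072795, cosθ=0.997347
F = (M+m)·ẍ + m·l·cosθ·θ̈ − m·l·sinθ·θ̇² = 8.580574 + -1.147876 − -0.002093 = 7.434791

F = 7.434791 N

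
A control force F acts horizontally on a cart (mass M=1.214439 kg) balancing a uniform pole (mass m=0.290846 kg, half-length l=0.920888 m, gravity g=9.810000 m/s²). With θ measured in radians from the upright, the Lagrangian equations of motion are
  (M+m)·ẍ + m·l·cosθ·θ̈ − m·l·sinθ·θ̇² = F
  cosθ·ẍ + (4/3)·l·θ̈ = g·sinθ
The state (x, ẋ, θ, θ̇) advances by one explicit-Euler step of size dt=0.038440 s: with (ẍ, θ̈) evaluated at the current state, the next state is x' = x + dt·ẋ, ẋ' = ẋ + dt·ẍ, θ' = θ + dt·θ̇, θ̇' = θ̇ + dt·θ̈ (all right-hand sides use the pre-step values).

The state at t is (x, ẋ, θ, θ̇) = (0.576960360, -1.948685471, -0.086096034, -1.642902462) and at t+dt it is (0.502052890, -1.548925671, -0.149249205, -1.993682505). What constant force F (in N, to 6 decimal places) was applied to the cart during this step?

F = 13.281433 N

ẍ = (ẋ'−ẋ)/dt = (-1.548925671−-1.948685471)/0.038440 = 10.399579
θ̈ = (θ̇'−θ̇)/dt = (-1.993682505−-1.642902462)/0.038440 = -9.125391
sinθ=-0.085990, cosθ=0.996296
F = (M+m)·ẍ + m·l·cosθ·θ̈ − m·l·sinθ·θ̇² = 15.654330 + -2.435061 − -0.062164 = 13.281433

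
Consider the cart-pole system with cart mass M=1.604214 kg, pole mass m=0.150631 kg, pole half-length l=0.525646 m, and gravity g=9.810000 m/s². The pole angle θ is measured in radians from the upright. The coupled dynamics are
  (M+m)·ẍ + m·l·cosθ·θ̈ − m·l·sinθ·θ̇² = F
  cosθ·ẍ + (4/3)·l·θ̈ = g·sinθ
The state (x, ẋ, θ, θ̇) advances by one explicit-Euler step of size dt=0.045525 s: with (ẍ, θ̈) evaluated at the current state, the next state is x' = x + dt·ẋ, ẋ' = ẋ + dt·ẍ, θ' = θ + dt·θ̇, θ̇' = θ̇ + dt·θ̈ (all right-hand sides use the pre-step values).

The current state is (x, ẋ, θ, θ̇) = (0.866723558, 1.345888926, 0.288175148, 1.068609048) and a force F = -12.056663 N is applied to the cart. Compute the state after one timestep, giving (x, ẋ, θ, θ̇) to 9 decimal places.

(0.927995151, 1.005817022, 0.336823575, 1.714919360)

sinθ=0.284203097, cosθ=0.958764100
temp = (F + m·l·θ̇²·sinθ)/(M+m) = (-12.056663 + 0.025696515)/1.754845 = -6.855857062
θ̈ = (g·sinθ − cosθ·temp)/(l·(4/3 − m·cos²θ/(M+m))) = 14.196821794
ẍ = temp − m·l·θ̈·cosθ/(M+m) = -7.470003384
Euler: x'=0.866723558+0.045525·1.345888926=0.927995151, ẋ'=1.345888926+0.045525·-7.470003384=1.005817022
       θ'=0.288175148+0.045525·1.068609048=0.336823575, θ̇'=1.068609048+0.045525·14.196821794=1.714919360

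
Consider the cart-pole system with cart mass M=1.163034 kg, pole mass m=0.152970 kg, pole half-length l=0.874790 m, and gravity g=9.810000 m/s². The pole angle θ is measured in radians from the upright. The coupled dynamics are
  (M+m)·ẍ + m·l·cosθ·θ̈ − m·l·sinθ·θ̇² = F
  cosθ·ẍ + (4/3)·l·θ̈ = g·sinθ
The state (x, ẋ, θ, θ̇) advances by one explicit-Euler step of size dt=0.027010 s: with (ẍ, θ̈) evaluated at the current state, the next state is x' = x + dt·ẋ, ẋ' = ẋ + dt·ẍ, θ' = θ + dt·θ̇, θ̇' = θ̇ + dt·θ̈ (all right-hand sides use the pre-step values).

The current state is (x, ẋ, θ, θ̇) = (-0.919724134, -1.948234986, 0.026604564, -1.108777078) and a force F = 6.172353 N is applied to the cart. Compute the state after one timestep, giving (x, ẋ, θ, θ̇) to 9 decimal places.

(-0.972345961, -1.810037107, -0.003343505, -1.221175863)

sinθ=0.026601426, cosθ=0.999646119
temp = (F + m·l·θ̇²·sinθ)/(M+m) = (6.172353 + 0.004376264)/1.316004 = 4.693549004
θ̈ = (g·sinθ − cosθ·temp)/(l·(4/3 − m·cos²θ/(M+m))) = -4.161376699
ẍ = temp − m·l·θ̈·cosθ/(M+m) = 5.116544928
Euler: x'=-0.919724134+0.027010·-1.948234986=-0.972345961, ẋ'=-1.948234986+0.027010·5.116544928=-1.810037107
       θ'=0.026604564+0.027010·-1.108777078=-0.003343505, θ̇'=-1.108777078+0.027010·-4.161376699=-1.221175863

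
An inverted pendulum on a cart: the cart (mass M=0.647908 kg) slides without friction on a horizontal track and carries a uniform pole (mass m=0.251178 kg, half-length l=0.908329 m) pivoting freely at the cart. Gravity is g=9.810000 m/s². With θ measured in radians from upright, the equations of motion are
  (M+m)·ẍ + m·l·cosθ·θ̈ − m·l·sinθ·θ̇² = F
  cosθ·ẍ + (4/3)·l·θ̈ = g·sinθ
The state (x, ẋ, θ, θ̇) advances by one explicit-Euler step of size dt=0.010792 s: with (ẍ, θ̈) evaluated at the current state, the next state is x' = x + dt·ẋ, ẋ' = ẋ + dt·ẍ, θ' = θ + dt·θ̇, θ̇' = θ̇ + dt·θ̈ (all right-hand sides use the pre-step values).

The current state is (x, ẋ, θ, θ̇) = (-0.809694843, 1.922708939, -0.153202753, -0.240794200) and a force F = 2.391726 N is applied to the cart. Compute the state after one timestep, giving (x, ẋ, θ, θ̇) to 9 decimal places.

(-0.788944968, 1.962980286, -0.155801404, -0.286996451)

sinθ=-0.152604150, cosθ=0.988287394
temp = (F + m·l·θ̇²·sinθ)/(M+m) = (2.391726 + -0.002018753)/0.899086 = 2.657929550
θ̈ = (g·sinθ − cosθ·temp)/(l·(4/3 − m·cos²θ/(M+m))) = -4.281157449
ẍ = temp − m·l·θ̈·cosθ/(M+m) = 3.731592580
Euler: x'=-0.809694843+0.010792·1.922708939=-0.788944968, ẋ'=1.922708939+0.010792·3.731592580=1.962980286
       θ'=-0.153202753+0.010792·-0.240794200=-0.155801404, θ̇'=-0.240794200+0.010792·-4.281157449=-0.286996451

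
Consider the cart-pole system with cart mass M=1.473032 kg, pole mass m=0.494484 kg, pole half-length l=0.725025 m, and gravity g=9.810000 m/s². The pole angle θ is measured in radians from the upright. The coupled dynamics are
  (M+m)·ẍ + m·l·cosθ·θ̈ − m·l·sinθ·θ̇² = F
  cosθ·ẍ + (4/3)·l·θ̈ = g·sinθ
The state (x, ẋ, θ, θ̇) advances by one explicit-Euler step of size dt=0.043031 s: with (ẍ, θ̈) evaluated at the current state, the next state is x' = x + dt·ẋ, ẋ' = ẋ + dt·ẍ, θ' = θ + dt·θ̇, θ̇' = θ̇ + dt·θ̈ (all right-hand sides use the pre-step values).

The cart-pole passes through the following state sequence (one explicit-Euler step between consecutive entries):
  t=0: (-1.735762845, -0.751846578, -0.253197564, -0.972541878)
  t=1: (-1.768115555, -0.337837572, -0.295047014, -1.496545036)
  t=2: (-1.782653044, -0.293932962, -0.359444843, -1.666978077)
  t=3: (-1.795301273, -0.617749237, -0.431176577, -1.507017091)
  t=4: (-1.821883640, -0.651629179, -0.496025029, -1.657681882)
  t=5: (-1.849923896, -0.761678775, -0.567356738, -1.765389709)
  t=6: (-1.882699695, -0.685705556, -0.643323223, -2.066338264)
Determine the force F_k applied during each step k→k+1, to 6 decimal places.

F_0 = 14.788227 N
F_1 = 0.882338 N
F_2 = -13.207945 N
F_3 = -2.349182 N
F_4 = -5.352170 N
F_5 = 1.959691 N

step 0→1:
  ẍ = (ẋ'−ẋ)/dt = (-0.337837572−-0.751846578)/0.043031 = 9.621180
  θ̈ = (θ̇'−θ̇)/dt = (-1.496545036−-0.972541878)/0.043031 = -12.177341
  sinθ=-0.250501, cosθ=0.968116
  F = (M+m)·ẍ + m·l·cosθ·θ̈ − m·l·sinθ·θ̇² = 18.929826 + -4.226543 − -0.084944 = 14.788227
step 1→2:
  ẍ = (ẋ'−ẋ)/dt = (-0.293932962−-0.337837572)/0.043031 = 1.020302
  θ̈ = (θ̇'−θ̇)/dt = (-1.666978077−-1.496545036)/0.043031 = -3.960704
  sinθ=-0.290785, cosθ=0.956788
  F = (M+m)·ẍ + m·l·cosθ·θ̈ − m·l·sinθ·θ̇² = 2.007460 + -1.358606 − -0.233484 = 0.882338
step 2→3:
  ẍ = (ẋ'−ẋ)/dt = (-0.617749237−-0.293932962)/0.043031 = -7.525186
  θ̈ = (θ̇'−θ̇)/dt = (-1.507017091−-1.666978077)/0.043031 = 3.717343
  sinθ=-0.351755, cosθ=0.936092
  F = (M+m)·ẍ + m·l·cosθ·θ̈ − m·l·sinθ·θ̇² = -14.805924 + 1.247546 − -0.350433 = -13.207945
step 3→4:
  ẍ = (ẋ'−ẋ)/dt = (-0.651629179−-0.617749237)/0.043031 = -0.787338
  θ̈ = (θ̇'−θ̇)/dt = (-1.657681882−-1.507017091)/0.043031 = -3.501308
  sinθ=-0.417940, cosθ=0.908475
  F = (M+m)·ẍ + m·l·cosθ·θ̈ − m·l·sinθ·θ̇² = -1.549100 + -1.140377 − -0.340295 = -2.349182
step 4→5:
  ẍ = (ẋ'−ẋ)/dt = (-0.761678775−-0.651629179)/0.043031 = -2.557449
  θ̈ = (θ̇'−θ̇)/dt = (-1.765389709−-1.657681882)/0.043031 = -2.503029
  sinθ=-0.475933, cosθ=0.879481
  F = (M+m)·ẍ + m·l·cosθ·θ̈ − m·l·sinθ·θ̇² = -5.031822 + -0.789219 − -0.468871 = -5.352170
step 5→6:
  ẍ = (ẋ'−ẋ)/dt = (-0.685705556−-0.761678775)/0.043031 = 1.765546
  θ̈ = (θ̇'−θ̇)/dt = (-2.066338264−-1.765389709)/0.043031 = -6.993762
  sinθ=-0.537405, cosθ=0.843324
  F = (M+m)·ẍ + m·l·cosθ·θ̈ − m·l·sinθ·θ̇² = 3.473740 + -2.114515 − -0.600465 = 1.959691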